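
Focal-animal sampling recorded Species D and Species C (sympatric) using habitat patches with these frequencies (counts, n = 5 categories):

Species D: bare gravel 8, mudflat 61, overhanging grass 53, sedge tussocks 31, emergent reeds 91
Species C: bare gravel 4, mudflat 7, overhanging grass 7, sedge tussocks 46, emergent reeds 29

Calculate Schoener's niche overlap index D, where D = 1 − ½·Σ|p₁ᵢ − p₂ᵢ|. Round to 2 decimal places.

0.62

Proportions for Species D (n=244): 8/244=0.0328, 61/244=0.2500, 53/244=0.2172, 31/244=0.1270, 91/244=0.3730
Proportions for Species C (n=93): 4/93=0.0430, 7/93=0.0753, 7/93=0.0753, 46/93=0.4946, 29/93=0.3118
Σ|p₁ᵢ − p₂ᵢ| = 0.0102 + 0.1747 + 0.1419 + 0.3676 + 0.0612 = 0.7556
D = 1 − ½ × 0.7556 = 1 − 0.37780 = 0.62220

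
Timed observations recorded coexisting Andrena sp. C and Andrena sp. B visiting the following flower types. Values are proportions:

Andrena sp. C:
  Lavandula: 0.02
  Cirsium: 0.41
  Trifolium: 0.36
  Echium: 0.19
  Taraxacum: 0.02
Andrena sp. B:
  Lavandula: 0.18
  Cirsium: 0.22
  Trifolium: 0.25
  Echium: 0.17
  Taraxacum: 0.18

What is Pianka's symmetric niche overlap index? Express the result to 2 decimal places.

0.84

Σ p₁ᵢp₂ᵢ = 0.0036 + 0.0902 + 0.0900 + 0.0323 + 0.0036 = 0.2197
Σp_1ᵢ² = 0.02² + 0.41² + 0.36² + 0.19² + 0.02² = 0.0004 + 0.1681 + 0.1296 + 0.0361 + 0.0004 = 0.3346
Σp_2ᵢ² = 0.18² + 0.22² + 0.25² + 0.17² + 0.18² = 0.0324 + 0.0484 + 0.0625 + 0.0289 + 0.0324 = 0.2046
O = 0.2197 / √(0.3346 × 0.2046) = 0.2197 / 0.26165 = 0.8397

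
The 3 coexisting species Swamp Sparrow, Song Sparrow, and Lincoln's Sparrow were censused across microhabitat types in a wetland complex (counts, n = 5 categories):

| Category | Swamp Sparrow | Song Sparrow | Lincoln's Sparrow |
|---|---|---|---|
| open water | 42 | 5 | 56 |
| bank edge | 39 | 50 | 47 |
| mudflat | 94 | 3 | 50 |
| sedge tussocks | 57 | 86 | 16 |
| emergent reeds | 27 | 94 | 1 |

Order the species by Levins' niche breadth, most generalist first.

Swamp Sparrow > Lincoln's Sparrow > Song Sparrow

Proportions for Swamp Sparrow (n=259): 42/259=0.1622, 39/259=0.1506, 94/259=0.3629, 57/259=0.2201, 27/259=0.1042
Proportions for Song Sparrow (n=238): 5/238=0.0210, 50/238=0.2101, 3/238=0.0126, 86/238=0.3613, 94/238=0.3950
Proportions for Lincoln's Sparrow (n=170): 56/170=0.3294, 47/170=0.2765, 50/170=0.2941, 16/170=0.0941, 1/170=0.0059
Σp_Swamᵢ² = 0.1622² + 0.1506² + 0.3629² + 0.2201² + 0.1042² = 0.026309 + 0.022680 + 0.131696 + 0.048444 + 0.010858 = 0.239987
B_Swam = 1 / 0.239987 = 4.1669
Σp_Songᵢ² = 0.0210² + 0.2101² + 0.0126² + 0.3613² + 0.3950² = 0.000441 + 0.044142 + 0.000159 + 0.130538 + 0.156025 = 0.331305
B_Song = 1 / 0.331305 = 3.0184
Σp_Lincᵢ² = 0.3294² + 0.2765² + 0.2941² + 0.0941² + 0.0059² = 0.108504 + 0.076452 + 0.086495 + 0.008855 + 0.000035 = 0.280341
B_Linc = 1 / 0.280341 = 3.5671
Ranking by B (broadest → narrowest): Swamp Sparrow (4.17) > Lincoln's Sparrow (3.57) > Song Sparrow (3.02)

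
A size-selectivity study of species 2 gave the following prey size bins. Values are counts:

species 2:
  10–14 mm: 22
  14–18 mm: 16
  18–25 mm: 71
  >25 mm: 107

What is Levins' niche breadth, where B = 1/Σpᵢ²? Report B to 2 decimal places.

2.71

Proportions for species 2 (n=216): 22/216=0.1019, 16/216=0.0741, 71/216=0.3287, 107/216=0.4954
Σpᵢ² = 0.1019² + 0.0741² + 0.3287² + 0.4954² = 0.010384 + 0.005491 + 0.108044 + 0.245421 = 0.369340
B = 1 / 0.369340 = 2.7075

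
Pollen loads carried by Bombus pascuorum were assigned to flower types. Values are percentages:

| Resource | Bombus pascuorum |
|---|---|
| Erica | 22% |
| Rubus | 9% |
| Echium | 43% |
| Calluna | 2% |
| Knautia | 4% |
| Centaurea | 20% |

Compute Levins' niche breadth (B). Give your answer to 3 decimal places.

Convert percentages to proportions (divide by 100).
Σpᵢ² = 0.22² + 0.09² + 0.43² + 0.02² + 0.04² + 0.20² = 0.0484 + 0.0081 + 0.1849 + 0.0004 + 0.0016 + 0.0400 = 0.2834
B = 1 / 0.2834 = 3.52858

3.529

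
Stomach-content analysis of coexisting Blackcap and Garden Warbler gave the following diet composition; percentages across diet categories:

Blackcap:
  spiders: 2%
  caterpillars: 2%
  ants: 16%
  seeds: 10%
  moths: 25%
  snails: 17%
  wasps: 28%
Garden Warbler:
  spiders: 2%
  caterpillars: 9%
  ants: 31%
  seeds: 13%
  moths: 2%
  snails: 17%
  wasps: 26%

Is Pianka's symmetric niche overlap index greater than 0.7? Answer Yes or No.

Convert percentages to proportions (divide by 100).
Σ p₁ᵢp₂ᵢ = 0.0004 + 0.0018 + 0.0496 + 0.0130 + 0.0050 + 0.0289 + 0.0728 = 0.1715
Σp_1ᵢ² = 0.02² + 0.02² + 0.16² + 0.10² + 0.25² + 0.17² + 0.28² = 0.0004 + 0.0004 + 0.0256 + 0.0100 + 0.0625 + 0.0289 + 0.0784 = 0.2062
Σp_2ᵢ² = 0.02² + 0.09² + 0.31² + 0.13² + 0.02² + 0.17² + 0.26² = 0.0004 + 0.0081 + 0.0961 + 0.0169 + 0.0004 + 0.0289 + 0.0676 = 0.2184
O = 0.1715 / √(0.2062 × 0.2184) = 0.1715 / 0.21221 = 0.8082
O = 0.8082 > 0.7 → Yes.

Yes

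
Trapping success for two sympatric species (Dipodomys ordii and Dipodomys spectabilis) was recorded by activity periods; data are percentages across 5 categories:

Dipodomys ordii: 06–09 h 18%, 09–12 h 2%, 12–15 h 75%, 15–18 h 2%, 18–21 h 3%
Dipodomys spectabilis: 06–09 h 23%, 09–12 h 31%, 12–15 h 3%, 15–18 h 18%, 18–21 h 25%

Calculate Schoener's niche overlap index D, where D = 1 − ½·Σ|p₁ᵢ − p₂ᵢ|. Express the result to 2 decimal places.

0.28

Convert percentages to proportions (divide by 100).
Σ|p₁ᵢ − p₂ᵢ| = 0.05 + 0.29 + 0.72 + 0.16 + 0.22 = 1.44
D = 1 − ½ × 1.44 = 1 − 0.720 = 0.2800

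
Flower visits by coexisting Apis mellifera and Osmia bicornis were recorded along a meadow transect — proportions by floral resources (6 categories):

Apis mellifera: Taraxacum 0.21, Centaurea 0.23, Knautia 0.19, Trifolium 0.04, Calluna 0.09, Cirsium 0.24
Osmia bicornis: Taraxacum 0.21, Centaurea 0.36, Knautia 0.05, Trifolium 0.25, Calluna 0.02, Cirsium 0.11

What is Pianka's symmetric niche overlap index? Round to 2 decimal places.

Σ p₁ᵢp₂ᵢ = 0.0441 + 0.0828 + 0.0095 + 0.0100 + 0.0018 + 0.0264 = 0.1746
Σp_1ᵢ² = 0.21² + 0.23² + 0.19² + 0.04² + 0.09² + 0.24² = 0.0441 + 0.0529 + 0.0361 + 0.0016 + 0.0081 + 0.0576 = 0.2004
Σp_2ᵢ² = 0.21² + 0.36² + 0.05² + 0.25² + 0.02² + 0.11² = 0.0441 + 0.1296 + 0.0025 + 0.0625 + 0.0004 + 0.0121 = 0.2512
O = 0.1746 / √(0.2004 × 0.2512) = 0.1746 / 0.22437 = 0.7782

0.78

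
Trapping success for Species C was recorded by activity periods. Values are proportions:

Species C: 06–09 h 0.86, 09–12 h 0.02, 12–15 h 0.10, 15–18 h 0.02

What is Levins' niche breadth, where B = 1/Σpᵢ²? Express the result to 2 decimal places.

1.33

Σpᵢ² = 0.86² + 0.02² + 0.10² + 0.02² = 0.7396 + 0.0004 + 0.0100 + 0.0004 = 0.7504
B = 1 / 0.7504 = 1.3326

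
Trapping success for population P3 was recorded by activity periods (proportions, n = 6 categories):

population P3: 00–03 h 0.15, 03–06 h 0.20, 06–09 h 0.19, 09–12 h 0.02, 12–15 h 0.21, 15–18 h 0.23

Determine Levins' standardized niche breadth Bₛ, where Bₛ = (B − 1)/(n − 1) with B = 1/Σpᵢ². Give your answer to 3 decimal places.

0.820

Σpᵢ² = 0.15² + 0.20² + 0.19² + 0.02² + 0.21² + 0.23² = 0.0225 + 0.0400 + 0.0361 + 0.0004 + 0.0441 + 0.0529 = 0.1960
B = 1 / 0.1960 = 5.10204
Bₛ = (B − 1)/(n − 1) = (5.10204 − 1)/(6 − 1) = 4.10204/5 = 0.82041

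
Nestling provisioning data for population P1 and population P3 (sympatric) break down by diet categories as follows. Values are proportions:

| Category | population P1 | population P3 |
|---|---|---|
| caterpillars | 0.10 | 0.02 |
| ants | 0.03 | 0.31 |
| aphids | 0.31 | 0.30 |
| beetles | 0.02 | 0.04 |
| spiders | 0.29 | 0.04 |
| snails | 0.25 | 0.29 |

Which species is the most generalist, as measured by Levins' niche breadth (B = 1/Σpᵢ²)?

Σp_P1ᵢ² = 0.10² + 0.03² + 0.31² + 0.02² + 0.29² + 0.25² = 0.0100 + 0.0009 + 0.0961 + 0.0004 + 0.0841 + 0.0625 = 0.2540
B_P1 = 1 / 0.2540 = 3.9370
Σp_P3ᵢ² = 0.02² + 0.31² + 0.30² + 0.04² + 0.04² + 0.29² = 0.0004 + 0.0961 + 0.0900 + 0.0016 + 0.0016 + 0.0841 = 0.2738
B_P3 = 1 / 0.2738 = 3.6523
Highest B → broadest niche (most generalist): population P1 (B = 3.94).

population P1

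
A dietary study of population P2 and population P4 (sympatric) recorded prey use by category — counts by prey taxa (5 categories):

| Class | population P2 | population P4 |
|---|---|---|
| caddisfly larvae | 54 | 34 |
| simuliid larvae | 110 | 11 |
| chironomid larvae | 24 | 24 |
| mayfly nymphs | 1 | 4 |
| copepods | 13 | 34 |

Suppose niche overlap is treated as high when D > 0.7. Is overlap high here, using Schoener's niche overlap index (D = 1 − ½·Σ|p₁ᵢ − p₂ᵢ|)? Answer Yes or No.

No

Proportions for population P2 (n=202): 54/202=0.2673, 110/202=0.5446, 24/202=0.1188, 1/202=0.0050, 13/202=0.0644
Proportions for population P4 (n=107): 34/107=0.3178, 11/107=0.1028, 24/107=0.2243, 4/107=0.0374, 34/107=0.3178
Σ|p₁ᵢ − p₂ᵢ| = 0.0505 + 0.4418 + 0.1055 + 0.0324 + 0.2534 = 0.8836
D = 1 − ½ × 0.8836 = 1 − 0.44180 = 0.55820
D = 0.55820 < 0.7 → No.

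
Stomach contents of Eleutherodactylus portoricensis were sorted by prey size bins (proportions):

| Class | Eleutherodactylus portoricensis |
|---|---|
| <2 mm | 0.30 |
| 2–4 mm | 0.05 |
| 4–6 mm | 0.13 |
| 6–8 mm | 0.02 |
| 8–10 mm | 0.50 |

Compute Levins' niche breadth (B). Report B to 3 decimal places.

Σpᵢ² = 0.30² + 0.05² + 0.13² + 0.02² + 0.50² = 0.0900 + 0.0025 + 0.0169 + 0.0004 + 0.2500 = 0.3598
B = 1 / 0.3598 = 2.77932

2.779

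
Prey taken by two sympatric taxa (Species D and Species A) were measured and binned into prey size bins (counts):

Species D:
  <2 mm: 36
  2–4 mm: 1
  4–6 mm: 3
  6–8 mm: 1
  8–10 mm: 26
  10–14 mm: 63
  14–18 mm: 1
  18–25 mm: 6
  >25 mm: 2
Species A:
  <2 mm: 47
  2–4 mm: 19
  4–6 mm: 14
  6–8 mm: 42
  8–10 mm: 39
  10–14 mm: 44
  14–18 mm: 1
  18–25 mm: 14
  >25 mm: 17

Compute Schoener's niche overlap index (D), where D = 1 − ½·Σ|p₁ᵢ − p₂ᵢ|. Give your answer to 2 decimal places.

0.65

Proportions for Species D (n=139): 36/139=0.2590, 1/139=0.0072, 3/139=0.0216, 1/139=0.0072, 26/139=0.1871, 63/139=0.4532, 1/139=0.0072, 6/139=0.0432, 2/139=0.0144
Proportions for Species A (n=237): 47/237=0.1983, 19/237=0.0802, 14/237=0.0591, 42/237=0.1772, 39/237=0.1646, 44/237=0.1857, 1/237=0.0042, 14/237=0.0591, 17/237=0.0717
Σ|p₁ᵢ − p₂ᵢ| = 0.0607 + 0.0730 + 0.0375 + 0.1700 + 0.0225 + 0.2675 + 0.0030 + 0.0159 + 0.0573 = 0.7074
D = 1 − ½ × 0.7074 = 1 − 0.35370 = 0.64630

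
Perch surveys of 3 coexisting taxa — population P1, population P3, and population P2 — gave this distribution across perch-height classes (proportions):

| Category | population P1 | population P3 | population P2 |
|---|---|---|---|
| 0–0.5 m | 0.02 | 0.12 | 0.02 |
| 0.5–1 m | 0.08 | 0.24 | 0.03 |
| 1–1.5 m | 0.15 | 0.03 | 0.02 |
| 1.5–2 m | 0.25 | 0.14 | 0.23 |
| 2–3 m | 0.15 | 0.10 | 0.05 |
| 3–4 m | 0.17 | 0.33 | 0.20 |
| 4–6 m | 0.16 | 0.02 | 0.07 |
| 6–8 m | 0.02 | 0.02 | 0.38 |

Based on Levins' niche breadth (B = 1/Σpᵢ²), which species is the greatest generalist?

population P1

Σp_P1ᵢ² = 0.02² + 0.08² + 0.15² + 0.25² + 0.15² + 0.17² + 0.16² + 0.02² = 0.0004 + 0.0064 + 0.0225 + 0.0625 + 0.0225 + 0.0289 + 0.0256 + 0.0004 = 0.1692
B_P1 = 1 / 0.1692 = 5.9102
Σp_P3ᵢ² = 0.12² + 0.24² + 0.03² + 0.14² + 0.10² + 0.33² + 0.02² + 0.02² = 0.0144 + 0.0576 + 0.0009 + 0.0196 + 0.0100 + 0.1089 + 0.0004 + 0.0004 = 0.2122
B_P3 = 1 / 0.2122 = 4.7125
Σp_P2ᵢ² = 0.02² + 0.03² + 0.02² + 0.23² + 0.05² + 0.20² + 0.07² + 0.38² = 0.0004 + 0.0009 + 0.0004 + 0.0529 + 0.0025 + 0.0400 + 0.0049 + 0.1444 = 0.2464
B_P2 = 1 / 0.2464 = 4.0584
Highest B → broadest niche (most generalist): population P1 (B = 5.91).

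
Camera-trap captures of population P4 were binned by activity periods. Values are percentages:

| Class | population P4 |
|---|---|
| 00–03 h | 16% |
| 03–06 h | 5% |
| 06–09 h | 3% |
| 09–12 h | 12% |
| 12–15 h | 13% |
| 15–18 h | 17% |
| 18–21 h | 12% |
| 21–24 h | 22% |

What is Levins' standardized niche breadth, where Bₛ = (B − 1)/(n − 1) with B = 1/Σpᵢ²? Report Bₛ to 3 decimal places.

Convert percentages to proportions (divide by 100).
Σpᵢ² = 0.16² + 0.05² + 0.03² + 0.12² + 0.13² + 0.17² + 0.12² + 0.22² = 0.0256 + 0.0025 + 0.0009 + 0.0144 + 0.0169 + 0.0289 + 0.0144 + 0.0484 = 0.1520
B = 1 / 0.1520 = 6.57895
Bₛ = (B − 1)/(n − 1) = (6.57895 − 1)/(8 − 1) = 5.57895/7 = 0.79699

0.797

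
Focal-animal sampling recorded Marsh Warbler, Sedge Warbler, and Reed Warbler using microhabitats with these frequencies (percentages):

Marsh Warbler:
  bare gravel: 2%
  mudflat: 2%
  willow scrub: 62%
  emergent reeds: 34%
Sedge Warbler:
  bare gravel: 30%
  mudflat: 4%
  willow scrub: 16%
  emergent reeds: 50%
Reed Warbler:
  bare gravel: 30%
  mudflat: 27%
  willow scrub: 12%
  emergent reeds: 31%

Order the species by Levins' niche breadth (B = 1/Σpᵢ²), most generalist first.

Reed Warbler > Sedge Warbler > Marsh Warbler

Convert percentages to proportions (divide by 100).
Σp_Marsᵢ² = 0.02² + 0.02² + 0.62² + 0.34² = 0.0004 + 0.0004 + 0.3844 + 0.1156 = 0.5008
B_Mars = 1 / 0.5008 = 1.9968
Σp_Sedgᵢ² = 0.30² + 0.04² + 0.16² + 0.50² = 0.0900 + 0.0016 + 0.0256 + 0.2500 = 0.3672
B_Sedg = 1 / 0.3672 = 2.7233
Σp_Reedᵢ² = 0.30² + 0.27² + 0.12² + 0.31² = 0.0900 + 0.0729 + 0.0144 + 0.0961 = 0.2734
B_Reed = 1 / 0.2734 = 3.6576
Ranking by B (broadest → narrowest): Reed Warbler (3.66) > Sedge Warbler (2.72) > Marsh Warbler (2.00)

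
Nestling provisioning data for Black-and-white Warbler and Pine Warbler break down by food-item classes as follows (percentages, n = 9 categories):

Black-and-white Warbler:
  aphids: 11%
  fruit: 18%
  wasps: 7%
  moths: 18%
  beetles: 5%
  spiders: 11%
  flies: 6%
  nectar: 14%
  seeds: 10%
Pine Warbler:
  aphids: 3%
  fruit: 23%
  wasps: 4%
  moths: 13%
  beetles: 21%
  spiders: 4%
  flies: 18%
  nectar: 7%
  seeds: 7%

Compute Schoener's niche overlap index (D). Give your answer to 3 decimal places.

Convert percentages to proportions (divide by 100).
Σ|p₁ᵢ − p₂ᵢ| = 0.08 + 0.05 + 0.03 + 0.05 + 0.16 + 0.07 + 0.12 + 0.07 + 0.03 = 0.66
D = 1 − ½ × 0.66 = 1 − 0.330 = 0.67000

0.670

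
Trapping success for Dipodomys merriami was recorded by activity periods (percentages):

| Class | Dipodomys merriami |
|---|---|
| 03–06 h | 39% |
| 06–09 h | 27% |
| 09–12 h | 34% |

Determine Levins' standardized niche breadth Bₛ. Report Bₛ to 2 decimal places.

Convert percentages to proportions (divide by 100).
Σpᵢ² = 0.39² + 0.27² + 0.34² = 0.1521 + 0.0729 + 0.1156 = 0.3406
B = 1 / 0.3406 = 2.9360
Bₛ = (B − 1)/(n − 1) = (2.9360 − 1)/(3 − 1) = 1.9360/2 = 0.9680

0.97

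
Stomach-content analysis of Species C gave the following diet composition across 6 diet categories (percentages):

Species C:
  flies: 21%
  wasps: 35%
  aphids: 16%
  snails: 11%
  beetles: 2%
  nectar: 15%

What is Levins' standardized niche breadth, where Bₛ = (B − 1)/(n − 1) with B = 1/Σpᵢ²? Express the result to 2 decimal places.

0.68

Convert percentages to proportions (divide by 100).
Σpᵢ² = 0.21² + 0.35² + 0.16² + 0.11² + 0.02² + 0.15² = 0.0441 + 0.1225 + 0.0256 + 0.0121 + 0.0004 + 0.0225 = 0.2272
B = 1 / 0.2272 = 4.4014
Bₛ = (B − 1)/(n − 1) = (4.4014 − 1)/(6 − 1) = 3.4014/5 = 0.6803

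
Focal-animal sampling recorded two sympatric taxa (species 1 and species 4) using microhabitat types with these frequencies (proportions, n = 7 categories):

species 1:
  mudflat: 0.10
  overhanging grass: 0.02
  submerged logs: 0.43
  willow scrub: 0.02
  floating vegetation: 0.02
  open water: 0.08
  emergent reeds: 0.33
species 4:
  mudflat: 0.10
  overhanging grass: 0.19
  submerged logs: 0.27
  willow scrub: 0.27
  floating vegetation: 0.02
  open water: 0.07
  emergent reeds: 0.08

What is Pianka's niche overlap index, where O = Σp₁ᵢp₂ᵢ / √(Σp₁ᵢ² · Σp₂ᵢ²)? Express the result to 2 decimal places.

Σ p₁ᵢp₂ᵢ = 0.0100 + 0.0038 + 0.1161 + 0.0054 + 0.0004 + 0.0056 + 0.0264 = 0.1677
Σp_1ᵢ² = 0.10² + 0.02² + 0.43² + 0.02² + 0.02² + 0.08² + 0.33² = 0.0100 + 0.0004 + 0.1849 + 0.0004 + 0.0004 + 0.0064 + 0.1089 = 0.3114
Σp_2ᵢ² = 0.10² + 0.19² + 0.27² + 0.27² + 0.02² + 0.07² + 0.08² = 0.0100 + 0.0361 + 0.0729 + 0.0729 + 0.0004 + 0.0049 + 0.0064 = 0.2036
O = 0.1677 / √(0.3114 × 0.2036) = 0.1677 / 0.25180 = 0.6660

0.67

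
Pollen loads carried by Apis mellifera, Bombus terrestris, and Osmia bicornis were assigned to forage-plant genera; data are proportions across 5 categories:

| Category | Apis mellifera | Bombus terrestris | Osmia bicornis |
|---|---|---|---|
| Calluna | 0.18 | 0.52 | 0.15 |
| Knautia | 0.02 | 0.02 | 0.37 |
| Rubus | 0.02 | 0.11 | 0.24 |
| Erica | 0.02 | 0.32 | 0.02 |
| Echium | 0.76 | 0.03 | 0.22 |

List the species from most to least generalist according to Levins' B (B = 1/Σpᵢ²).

Σp_mellᵢ² = 0.18² + 0.02² + 0.02² + 0.02² + 0.76² = 0.0324 + 0.0004 + 0.0004 + 0.0004 + 0.5776 = 0.6112
B_mell = 1 / 0.6112 = 1.6361
Σp_terrᵢ² = 0.52² + 0.02² + 0.11² + 0.32² + 0.03² = 0.2704 + 0.0004 + 0.0121 + 0.1024 + 0.0009 = 0.3862
B_terr = 1 / 0.3862 = 2.5893
Σp_bicoᵢ² = 0.15² + 0.37² + 0.24² + 0.02² + 0.22² = 0.0225 + 0.1369 + 0.0576 + 0.0004 + 0.0484 = 0.2658
B_bico = 1 / 0.2658 = 3.7622
Ranking by B (broadest → narrowest): Osmia bicornis (3.76) > Bombus terrestris (2.59) > Apis mellifera (1.64)

Osmia bicornis > Bombus terrestris > Apis mellifera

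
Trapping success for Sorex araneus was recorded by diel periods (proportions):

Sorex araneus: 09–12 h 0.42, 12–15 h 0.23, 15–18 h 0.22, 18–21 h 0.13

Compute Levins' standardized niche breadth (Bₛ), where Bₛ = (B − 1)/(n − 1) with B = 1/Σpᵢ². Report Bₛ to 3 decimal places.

Σpᵢ² = 0.42² + 0.23² + 0.22² + 0.13² = 0.1764 + 0.0529 + 0.0484 + 0.0169 = 0.2946
B = 1 / 0.2946 = 3.39443
Bₛ = (B − 1)/(n − 1) = (3.39443 − 1)/(4 − 1) = 2.39443/3 = 0.79814

0.798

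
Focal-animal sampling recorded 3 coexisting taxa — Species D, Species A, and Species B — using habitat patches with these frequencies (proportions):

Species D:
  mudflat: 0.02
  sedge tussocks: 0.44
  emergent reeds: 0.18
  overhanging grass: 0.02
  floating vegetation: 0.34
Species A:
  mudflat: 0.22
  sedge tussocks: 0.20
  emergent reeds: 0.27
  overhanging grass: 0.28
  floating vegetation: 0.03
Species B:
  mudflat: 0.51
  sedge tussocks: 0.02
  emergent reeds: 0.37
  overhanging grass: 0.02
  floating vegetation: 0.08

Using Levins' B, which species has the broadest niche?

Σp_Dᵢ² = 0.02² + 0.44² + 0.18² + 0.02² + 0.34² = 0.0004 + 0.1936 + 0.0324 + 0.0004 + 0.1156 = 0.3424
B_D = 1 / 0.3424 = 2.9206
Σp_Aᵢ² = 0.22² + 0.20² + 0.27² + 0.28² + 0.03² = 0.0484 + 0.0400 + 0.0729 + 0.0784 + 0.0009 = 0.2406
B_A = 1 / 0.2406 = 4.1563
Σp_Bᵢ² = 0.51² + 0.02² + 0.37² + 0.02² + 0.08² = 0.2601 + 0.0004 + 0.1369 + 0.0004 + 0.0064 = 0.4042
B_B = 1 / 0.4042 = 2.4740
Highest B → broadest niche (most generalist): Species A (B = 4.16).

Species A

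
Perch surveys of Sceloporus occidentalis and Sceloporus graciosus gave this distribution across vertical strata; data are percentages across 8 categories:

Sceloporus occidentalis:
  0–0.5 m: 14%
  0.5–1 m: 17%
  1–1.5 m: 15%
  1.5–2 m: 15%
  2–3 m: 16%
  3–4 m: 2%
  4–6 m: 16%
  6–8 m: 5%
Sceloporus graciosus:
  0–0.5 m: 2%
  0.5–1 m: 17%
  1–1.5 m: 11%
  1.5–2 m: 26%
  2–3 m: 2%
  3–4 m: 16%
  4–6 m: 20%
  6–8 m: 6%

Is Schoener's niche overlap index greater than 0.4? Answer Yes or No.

Convert percentages to proportions (divide by 100).
Σ|p₁ᵢ − p₂ᵢ| = 0.12 + 0.00 + 0.04 + 0.11 + 0.14 + 0.14 + 0.04 + 0.01 = 0.60
D = 1 − ½ × 0.60 = 1 − 0.300 = 0.7000
D = 0.7000 > 0.4 → Yes.

Yes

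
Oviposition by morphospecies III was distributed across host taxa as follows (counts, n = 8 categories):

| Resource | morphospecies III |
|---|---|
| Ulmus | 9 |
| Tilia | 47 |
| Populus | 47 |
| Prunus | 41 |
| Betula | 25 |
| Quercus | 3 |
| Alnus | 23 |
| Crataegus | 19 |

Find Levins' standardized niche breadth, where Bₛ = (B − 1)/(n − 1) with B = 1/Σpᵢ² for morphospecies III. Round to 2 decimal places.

Proportions for morphospecies III (n=214): 9/214=0.0421, 47/214=0.2196, 47/214=0.2196, 41/214=0.1916, 25/214=0.1168, 3/214=0.0140, 23/214=0.1075, 19/214=0.0888
Σpᵢ² = 0.0421² + 0.2196² + 0.2196² + 0.1916² + 0.1168² + 0.0140² + 0.1075² + 0.0888² = 0.001772 + 0.048224 + 0.048224 + 0.036711 + 0.013642 + 0.000196 + 0.011556 + 0.007885 = 0.168210
B = 1 / 0.168210 = 5.9449
Bₛ = (B − 1)/(n − 1) = (5.9449 − 1)/(8 − 1) = 4.9449/7 = 0.7064

0.71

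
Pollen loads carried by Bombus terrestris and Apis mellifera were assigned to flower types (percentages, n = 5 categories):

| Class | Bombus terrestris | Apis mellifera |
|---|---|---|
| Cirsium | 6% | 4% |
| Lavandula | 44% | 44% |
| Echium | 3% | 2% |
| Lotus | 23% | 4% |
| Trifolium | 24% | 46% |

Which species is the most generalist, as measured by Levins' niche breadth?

Bombus terrestris

Convert percentages to proportions (divide by 100).
Σp_terrᵢ² = 0.06² + 0.44² + 0.03² + 0.23² + 0.24² = 0.0036 + 0.1936 + 0.0009 + 0.0529 + 0.0576 = 0.3086
B_terr = 1 / 0.3086 = 3.2404
Σp_mellᵢ² = 0.04² + 0.44² + 0.02² + 0.04² + 0.46² = 0.0016 + 0.1936 + 0.0004 + 0.0016 + 0.2116 = 0.4088
B_mell = 1 / 0.4088 = 2.4462
Highest B → broadest niche (most generalist): Bombus terrestris (B = 3.24).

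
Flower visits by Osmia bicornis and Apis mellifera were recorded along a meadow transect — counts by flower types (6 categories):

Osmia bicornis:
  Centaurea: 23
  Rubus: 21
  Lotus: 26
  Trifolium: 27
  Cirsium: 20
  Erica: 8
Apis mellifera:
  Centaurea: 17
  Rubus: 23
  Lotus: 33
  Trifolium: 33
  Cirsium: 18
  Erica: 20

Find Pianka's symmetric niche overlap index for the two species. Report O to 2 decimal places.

0.97

Proportions for Osmia bicornis (n=125): 23/125=0.1840, 21/125=0.1680, 26/125=0.2080, 27/125=0.2160, 20/125=0.1600, 8/125=0.0640
Proportions for Apis mellifera (n=144): 17/144=0.1181, 23/144=0.1597, 33/144=0.2292, 33/144=0.2292, 18/144=0.1250, 20/144=0.1389
Σ p₁ᵢp₂ᵢ = 0.021730 + 0.026830 + 0.047674 + 0.049507 + 0.020000 + 0.008890 = 0.174631
Σp_1ᵢ² = 0.1840² + 0.1680² + 0.2080² + 0.2160² + 0.1600² + 0.0640² = 0.033856 + 0.028224 + 0.043264 + 0.046656 + 0.025600 + 0.004096 = 0.181696
Σp_2ᵢ² = 0.1181² + 0.1597² + 0.2292² + 0.2292² + 0.1250² + 0.1389² = 0.013948 + 0.025504 + 0.052533 + 0.052533 + 0.015625 + 0.019293 = 0.179436
O = 0.174631 / √(0.181696 × 0.179436) = 0.174631 / 0.1805625 = 0.9671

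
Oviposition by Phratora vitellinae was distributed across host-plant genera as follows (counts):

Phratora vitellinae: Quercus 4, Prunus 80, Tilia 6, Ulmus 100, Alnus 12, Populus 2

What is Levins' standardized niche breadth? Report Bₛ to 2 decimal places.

Proportions for Phratora vitellinae (n=204): 4/204=0.0196, 80/204=0.3922, 6/204=0.0294, 100/204=0.4902, 12/204=0.0588, 2/204=0.0098
Σpᵢ² = 0.0196² + 0.3922² + 0.0294² + 0.4902² + 0.0588² + 0.0098² = 0.000384 + 0.153821 + 0.000864 + 0.240296 + 0.003457 + 0.000096 = 0.398918
B = 1 / 0.398918 = 2.5068
Bₛ = (B − 1)/(n − 1) = (2.5068 − 1)/(6 − 1) = 1.5068/5 = 0.3014

0.30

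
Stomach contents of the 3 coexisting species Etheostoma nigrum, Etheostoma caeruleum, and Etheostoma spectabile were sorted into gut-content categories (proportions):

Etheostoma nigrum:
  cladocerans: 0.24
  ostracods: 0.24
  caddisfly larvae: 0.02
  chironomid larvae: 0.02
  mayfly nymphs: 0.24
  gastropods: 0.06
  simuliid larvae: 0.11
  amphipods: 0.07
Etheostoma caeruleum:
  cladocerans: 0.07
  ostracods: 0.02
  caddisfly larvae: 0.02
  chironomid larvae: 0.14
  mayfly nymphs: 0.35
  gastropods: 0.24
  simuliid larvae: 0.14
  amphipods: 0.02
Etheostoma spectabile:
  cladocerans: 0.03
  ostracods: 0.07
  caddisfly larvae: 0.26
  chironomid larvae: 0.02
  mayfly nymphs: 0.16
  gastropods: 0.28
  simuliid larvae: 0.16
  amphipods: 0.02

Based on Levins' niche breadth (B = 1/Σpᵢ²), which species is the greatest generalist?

Etheostoma nigrum

Σp_nigrᵢ² = 0.24² + 0.24² + 0.02² + 0.02² + 0.24² + 0.06² + 0.11² + 0.07² = 0.0576 + 0.0576 + 0.0004 + 0.0004 + 0.0576 + 0.0036 + 0.0121 + 0.0049 = 0.1942
B_nigr = 1 / 0.1942 = 5.1493
Σp_caerᵢ² = 0.07² + 0.02² + 0.02² + 0.14² + 0.35² + 0.24² + 0.14² + 0.02² = 0.0049 + 0.0004 + 0.0004 + 0.0196 + 0.1225 + 0.0576 + 0.0196 + 0.0004 = 0.2254
B_caer = 1 / 0.2254 = 4.4366
Σp_specᵢ² = 0.03² + 0.07² + 0.26² + 0.02² + 0.16² + 0.28² + 0.16² + 0.02² = 0.0009 + 0.0049 + 0.0676 + 0.0004 + 0.0256 + 0.0784 + 0.0256 + 0.0004 = 0.2038
B_spec = 1 / 0.2038 = 4.9068
Highest B → broadest niche (most generalist): Etheostoma nigrum (B = 5.15).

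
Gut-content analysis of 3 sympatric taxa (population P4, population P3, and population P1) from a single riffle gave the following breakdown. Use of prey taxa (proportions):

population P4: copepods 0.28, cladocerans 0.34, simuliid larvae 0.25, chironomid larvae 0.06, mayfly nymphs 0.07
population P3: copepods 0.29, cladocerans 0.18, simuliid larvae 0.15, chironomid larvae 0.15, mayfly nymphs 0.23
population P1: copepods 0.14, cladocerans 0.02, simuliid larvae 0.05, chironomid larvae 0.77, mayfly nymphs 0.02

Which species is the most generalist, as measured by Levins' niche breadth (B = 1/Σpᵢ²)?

Σp_P4ᵢ² = 0.28² + 0.34² + 0.25² + 0.06² + 0.07² = 0.0784 + 0.1156 + 0.0625 + 0.0036 + 0.0049 = 0.2650
B_P4 = 1 / 0.2650 = 3.7736
Σp_P3ᵢ² = 0.29² + 0.18² + 0.15² + 0.15² + 0.23² = 0.0841 + 0.0324 + 0.0225 + 0.0225 + 0.0529 = 0.2144
B_P3 = 1 / 0.2144 = 4.6642
Σp_P1ᵢ² = 0.14² + 0.02² + 0.05² + 0.77² + 0.02² = 0.0196 + 0.0004 + 0.0025 + 0.5929 + 0.0004 = 0.6158
B_P1 = 1 / 0.6158 = 1.6239
Highest B → broadest niche (most generalist): population P3 (B = 4.66).

population P3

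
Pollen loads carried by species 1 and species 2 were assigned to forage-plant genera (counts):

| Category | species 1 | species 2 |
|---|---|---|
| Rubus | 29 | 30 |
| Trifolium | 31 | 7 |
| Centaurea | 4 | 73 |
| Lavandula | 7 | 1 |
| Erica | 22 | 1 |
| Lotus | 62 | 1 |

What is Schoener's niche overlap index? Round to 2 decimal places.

Proportions for species 1 (n=155): 29/155=0.1871, 31/155=0.2000, 4/155=0.0258, 7/155=0.0452, 22/155=0.1419, 62/155=0.4000
Proportions for species 2 (n=113): 30/113=0.2655, 7/113=0.0619, 73/113=0.6460, 1/113=0.0088, 1/113=0.0088, 1/113=0.0088
Σ|p₁ᵢ − p₂ᵢ| = 0.0784 + 0.1381 + 0.6202 + 0.0364 + 0.1331 + 0.3912 = 1.3974
D = 1 − ½ × 1.3974 = 1 − 0.69870 = 0.30130

0.30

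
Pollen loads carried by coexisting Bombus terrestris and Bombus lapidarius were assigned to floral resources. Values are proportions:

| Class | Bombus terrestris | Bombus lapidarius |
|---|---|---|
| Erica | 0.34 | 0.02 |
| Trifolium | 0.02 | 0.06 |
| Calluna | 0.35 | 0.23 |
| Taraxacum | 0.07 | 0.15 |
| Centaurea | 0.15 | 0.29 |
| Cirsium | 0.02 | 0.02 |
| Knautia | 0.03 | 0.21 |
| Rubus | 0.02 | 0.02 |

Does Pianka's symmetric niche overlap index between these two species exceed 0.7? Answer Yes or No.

Σ p₁ᵢp₂ᵢ = 0.0068 + 0.0012 + 0.0805 + 0.0105 + 0.0435 + 0.0004 + 0.0063 + 0.0004 = 0.1496
Σp_1ᵢ² = 0.34² + 0.02² + 0.35² + 0.07² + 0.15² + 0.02² + 0.03² + 0.02² = 0.1156 + 0.0004 + 0.1225 + 0.0049 + 0.0225 + 0.0004 + 0.0009 + 0.0004 = 0.2676
Σp_2ᵢ² = 0.02² + 0.06² + 0.23² + 0.15² + 0.29² + 0.02² + 0.21² + 0.02² = 0.0004 + 0.0036 + 0.0529 + 0.0225 + 0.0841 + 0.0004 + 0.0441 + 0.0004 = 0.2084
O = 0.1496 / √(0.2676 × 0.2084) = 0.1496 / 0.23615 = 0.6335
O = 0.6335 < 0.7 → No.

No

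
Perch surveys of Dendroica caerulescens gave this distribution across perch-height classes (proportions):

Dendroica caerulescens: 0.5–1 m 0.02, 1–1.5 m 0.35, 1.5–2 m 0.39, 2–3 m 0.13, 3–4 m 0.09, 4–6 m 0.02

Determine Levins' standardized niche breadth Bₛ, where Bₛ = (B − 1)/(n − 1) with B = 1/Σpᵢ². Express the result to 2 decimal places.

Σpᵢ² = 0.02² + 0.35² + 0.39² + 0.13² + 0.09² + 0.02² = 0.0004 + 0.1225 + 0.1521 + 0.0169 + 0.0081 + 0.0004 = 0.3004
B = 1 / 0.3004 = 3.3289
Bₛ = (B − 1)/(n − 1) = (3.3289 − 1)/(6 − 1) = 2.3289/5 = 0.4658

0.47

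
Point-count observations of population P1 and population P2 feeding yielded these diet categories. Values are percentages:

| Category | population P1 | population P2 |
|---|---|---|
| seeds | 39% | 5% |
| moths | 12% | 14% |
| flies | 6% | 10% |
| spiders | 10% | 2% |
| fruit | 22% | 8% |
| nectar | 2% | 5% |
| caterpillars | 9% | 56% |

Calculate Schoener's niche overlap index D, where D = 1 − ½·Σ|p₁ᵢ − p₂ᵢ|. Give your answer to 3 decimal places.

Convert percentages to proportions (divide by 100).
Σ|p₁ᵢ − p₂ᵢ| = 0.34 + 0.02 + 0.04 + 0.08 + 0.14 + 0.03 + 0.47 = 1.12
D = 1 − ½ × 1.12 = 1 − 0.560 = 0.44000

0.440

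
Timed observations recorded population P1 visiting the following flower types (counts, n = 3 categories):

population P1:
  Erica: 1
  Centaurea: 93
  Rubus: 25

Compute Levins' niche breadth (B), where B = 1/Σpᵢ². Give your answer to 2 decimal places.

1.53

Proportions for population P1 (n=119): 1/119=0.0084, 93/119=0.7815, 25/119=0.2101
Σpᵢ² = 0.0084² + 0.7815² + 0.2101² = 0.000071 + 0.610742 + 0.044142 = 0.654955
B = 1 / 0.654955 = 1.5268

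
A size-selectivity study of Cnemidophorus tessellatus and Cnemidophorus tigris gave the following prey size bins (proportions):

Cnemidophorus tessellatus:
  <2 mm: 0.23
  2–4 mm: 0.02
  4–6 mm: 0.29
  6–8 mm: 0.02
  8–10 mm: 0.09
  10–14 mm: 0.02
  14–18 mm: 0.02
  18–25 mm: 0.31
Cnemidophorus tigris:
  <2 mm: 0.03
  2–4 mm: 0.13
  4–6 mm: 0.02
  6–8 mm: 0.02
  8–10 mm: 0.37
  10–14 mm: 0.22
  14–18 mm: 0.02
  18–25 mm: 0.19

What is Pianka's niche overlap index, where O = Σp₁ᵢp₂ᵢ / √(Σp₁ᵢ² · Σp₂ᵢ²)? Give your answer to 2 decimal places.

Σ p₁ᵢp₂ᵢ = 0.0069 + 0.0026 + 0.0058 + 0.0004 + 0.0333 + 0.0044 + 0.0004 + 0.0589 = 0.1127
Σp_1ᵢ² = 0.23² + 0.02² + 0.29² + 0.02² + 0.09² + 0.02² + 0.02² + 0.31² = 0.0529 + 0.0004 + 0.0841 + 0.0004 + 0.0081 + 0.0004 + 0.0004 + 0.0961 = 0.2428
Σp_2ᵢ² = 0.03² + 0.13² + 0.02² + 0.02² + 0.37² + 0.22² + 0.02² + 0.19² = 0.0009 + 0.0169 + 0.0004 + 0.0004 + 0.1369 + 0.0484 + 0.0004 + 0.0361 = 0.2404
O = 0.1127 / √(0.2428 × 0.2404) = 0.1127 / 0.24160 = 0.4665

0.47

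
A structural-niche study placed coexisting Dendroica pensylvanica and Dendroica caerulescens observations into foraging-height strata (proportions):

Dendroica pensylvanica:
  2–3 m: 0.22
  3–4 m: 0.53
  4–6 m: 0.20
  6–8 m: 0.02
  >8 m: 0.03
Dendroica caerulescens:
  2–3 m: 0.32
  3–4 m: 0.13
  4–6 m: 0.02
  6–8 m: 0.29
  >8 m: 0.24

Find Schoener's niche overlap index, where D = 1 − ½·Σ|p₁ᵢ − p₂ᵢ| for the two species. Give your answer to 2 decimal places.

0.42

Σ|p₁ᵢ − p₂ᵢ| = 0.10 + 0.40 + 0.18 + 0.27 + 0.21 = 1.16
D = 1 − ½ × 1.16 = 1 − 0.580 = 0.4200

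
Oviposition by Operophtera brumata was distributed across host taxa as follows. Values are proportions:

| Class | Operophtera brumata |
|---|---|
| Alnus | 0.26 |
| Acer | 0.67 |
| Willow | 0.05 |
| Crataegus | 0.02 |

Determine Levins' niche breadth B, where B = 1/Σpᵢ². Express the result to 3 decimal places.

Σpᵢ² = 0.26² + 0.67² + 0.05² + 0.02² = 0.0676 + 0.4489 + 0.0025 + 0.0004 = 0.5194
B = 1 / 0.5194 = 1.92530

1.925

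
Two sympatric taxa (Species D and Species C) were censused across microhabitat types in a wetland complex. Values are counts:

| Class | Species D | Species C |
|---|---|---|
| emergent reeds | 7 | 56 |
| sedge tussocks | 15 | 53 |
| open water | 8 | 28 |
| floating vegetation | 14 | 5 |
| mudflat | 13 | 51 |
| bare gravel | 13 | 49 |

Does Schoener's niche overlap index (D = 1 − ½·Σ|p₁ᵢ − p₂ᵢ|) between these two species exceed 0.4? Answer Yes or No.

Proportions for Species D (n=70): 7/70=0.1000, 15/70=0.2143, 8/70=0.1143, 14/70=0.2000, 13/70=0.1857, 13/70=0.1857
Proportions for Species C (n=242): 56/242=0.2314, 53/242=0.2190, 28/242=0.1157, 5/242=0.0207, 51/242=0.2107, 49/242=0.2025
Σ|p₁ᵢ − p₂ᵢ| = 0.1314 + 0.0047 + 0.0014 + 0.1793 + 0.0250 + 0.0168 = 0.3586
D = 1 − ½ × 0.3586 = 1 − 0.17930 = 0.82070
D = 0.82070 > 0.4 → Yes.

Yes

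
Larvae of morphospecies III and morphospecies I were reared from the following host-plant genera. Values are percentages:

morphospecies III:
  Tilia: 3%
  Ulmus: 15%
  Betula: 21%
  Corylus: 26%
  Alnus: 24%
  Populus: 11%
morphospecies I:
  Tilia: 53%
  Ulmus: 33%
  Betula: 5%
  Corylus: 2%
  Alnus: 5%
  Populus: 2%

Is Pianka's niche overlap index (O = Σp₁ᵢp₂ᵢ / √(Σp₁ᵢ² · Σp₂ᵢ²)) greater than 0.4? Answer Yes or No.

Convert percentages to proportions (divide by 100).
Σ p₁ᵢp₂ᵢ = 0.0159 + 0.0495 + 0.0105 + 0.0052 + 0.0120 + 0.0022 = 0.0953
Σp_1ᵢ² = 0.03² + 0.15² + 0.21² + 0.26² + 0.24² + 0.11² = 0.0009 + 0.0225 + 0.0441 + 0.0676 + 0.0576 + 0.0121 = 0.2048
Σp_2ᵢ² = 0.53² + 0.33² + 0.05² + 0.02² + 0.05² + 0.02² = 0.2809 + 0.1089 + 0.0025 + 0.0004 + 0.0025 + 0.0004 = 0.3956
O = 0.0953 / √(0.2048 × 0.3956) = 0.0953 / 0.28464 = 0.3348
O = 0.3348 < 0.4 → No.

No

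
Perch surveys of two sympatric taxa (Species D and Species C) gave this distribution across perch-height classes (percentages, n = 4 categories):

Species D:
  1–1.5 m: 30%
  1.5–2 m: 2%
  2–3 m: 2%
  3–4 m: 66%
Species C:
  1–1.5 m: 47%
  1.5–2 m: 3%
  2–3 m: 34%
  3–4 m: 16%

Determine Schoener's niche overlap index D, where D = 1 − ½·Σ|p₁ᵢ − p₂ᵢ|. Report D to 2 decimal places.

Convert percentages to proportions (divide by 100).
Σ|p₁ᵢ − p₂ᵢ| = 0.17 + 0.01 + 0.32 + 0.50 = 1.00
D = 1 − ½ × 1.00 = 1 − 0.500 = 0.5000

0.50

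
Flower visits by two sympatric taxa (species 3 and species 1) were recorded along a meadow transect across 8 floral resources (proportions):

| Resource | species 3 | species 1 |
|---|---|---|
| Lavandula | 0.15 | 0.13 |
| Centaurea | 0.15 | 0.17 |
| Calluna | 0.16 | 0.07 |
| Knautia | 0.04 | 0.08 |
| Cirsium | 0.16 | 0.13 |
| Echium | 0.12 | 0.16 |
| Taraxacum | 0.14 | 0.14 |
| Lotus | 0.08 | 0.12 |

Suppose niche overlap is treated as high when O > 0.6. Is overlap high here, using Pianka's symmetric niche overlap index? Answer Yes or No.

Σ p₁ᵢp₂ᵢ = 0.0195 + 0.0255 + 0.0112 + 0.0032 + 0.0208 + 0.0192 + 0.0196 + 0.0096 = 0.1286
Σp_1ᵢ² = 0.15² + 0.15² + 0.16² + 0.04² + 0.16² + 0.12² + 0.14² + 0.08² = 0.0225 + 0.0225 + 0.0256 + 0.0016 + 0.0256 + 0.0144 + 0.0196 + 0.0064 = 0.1382
Σp_2ᵢ² = 0.13² + 0.17² + 0.07² + 0.08² + 0.13² + 0.16² + 0.14² + 0.12² = 0.0169 + 0.0289 + 0.0049 + 0.0064 + 0.0169 + 0.0256 + 0.0196 + 0.0144 = 0.1336
O = 0.1286 / √(0.1382 × 0.1336) = 0.1286 / 0.13588 = 0.9464
O = 0.9464 > 0.6 → Yes.

Yes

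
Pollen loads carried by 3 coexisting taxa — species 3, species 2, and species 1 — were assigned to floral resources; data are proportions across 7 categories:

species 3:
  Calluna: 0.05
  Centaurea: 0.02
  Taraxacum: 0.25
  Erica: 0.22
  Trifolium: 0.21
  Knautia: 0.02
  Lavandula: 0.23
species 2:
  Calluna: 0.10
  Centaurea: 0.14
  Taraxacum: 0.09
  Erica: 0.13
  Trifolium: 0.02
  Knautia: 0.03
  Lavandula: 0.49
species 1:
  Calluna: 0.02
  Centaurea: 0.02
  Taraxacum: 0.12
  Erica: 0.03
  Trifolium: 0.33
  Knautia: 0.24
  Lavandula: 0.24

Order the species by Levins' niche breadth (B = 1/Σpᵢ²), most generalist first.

Σp_3ᵢ² = 0.05² + 0.02² + 0.25² + 0.22² + 0.21² + 0.02² + 0.23² = 0.0025 + 0.0004 + 0.0625 + 0.0484 + 0.0441 + 0.0004 + 0.0529 = 0.2112
B_3 = 1 / 0.2112 = 4.7348
Σp_2ᵢ² = 0.10² + 0.14² + 0.09² + 0.13² + 0.02² + 0.03² + 0.49² = 0.0100 + 0.0196 + 0.0081 + 0.0169 + 0.0004 + 0.0009 + 0.2401 = 0.2960
B_2 = 1 / 0.2960 = 3.3784
Σp_1ᵢ² = 0.02² + 0.02² + 0.12² + 0.03² + 0.33² + 0.24² + 0.24² = 0.0004 + 0.0004 + 0.0144 + 0.0009 + 0.1089 + 0.0576 + 0.0576 = 0.2402
B_1 = 1 / 0.2402 = 4.1632
Ranking by B (broadest → narrowest): species 3 (4.73) > species 1 (4.16) > species 2 (3.38)

species 3 > species 1 > species 2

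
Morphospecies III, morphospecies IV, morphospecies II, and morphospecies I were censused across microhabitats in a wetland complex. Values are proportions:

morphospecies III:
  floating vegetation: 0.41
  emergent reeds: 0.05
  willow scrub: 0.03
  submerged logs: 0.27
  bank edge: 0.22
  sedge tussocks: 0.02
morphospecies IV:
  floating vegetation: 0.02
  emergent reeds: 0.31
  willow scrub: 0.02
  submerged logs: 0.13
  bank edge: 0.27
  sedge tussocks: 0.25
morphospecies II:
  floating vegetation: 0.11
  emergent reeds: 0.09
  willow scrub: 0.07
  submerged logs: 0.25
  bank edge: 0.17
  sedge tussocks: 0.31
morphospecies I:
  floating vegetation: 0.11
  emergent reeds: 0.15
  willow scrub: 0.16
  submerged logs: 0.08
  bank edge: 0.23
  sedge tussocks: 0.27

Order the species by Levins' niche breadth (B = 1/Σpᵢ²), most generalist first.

morphospecies I > morphospecies II > morphospecies IV > morphospecies III

Σp_IIIᵢ² = 0.41² + 0.05² + 0.03² + 0.27² + 0.22² + 0.02² = 0.1681 + 0.0025 + 0.0009 + 0.0729 + 0.0484 + 0.0004 = 0.2932
B_III = 1 / 0.2932 = 3.4106
Σp_IVᵢ² = 0.02² + 0.31² + 0.02² + 0.13² + 0.27² + 0.25² = 0.0004 + 0.0961 + 0.0004 + 0.0169 + 0.0729 + 0.0625 = 0.2492
B_IV = 1 / 0.2492 = 4.0128
Σp_IIᵢ² = 0.11² + 0.09² + 0.07² + 0.25² + 0.17² + 0.31² = 0.0121 + 0.0081 + 0.0049 + 0.0625 + 0.0289 + 0.0961 = 0.2126
B_II = 1 / 0.2126 = 4.7037
Σp_Iᵢ² = 0.11² + 0.15² + 0.16² + 0.08² + 0.23² + 0.27² = 0.0121 + 0.0225 + 0.0256 + 0.0064 + 0.0529 + 0.0729 = 0.1924
B_I = 1 / 0.1924 = 5.1975
Ranking by B (broadest → narrowest): morphospecies I (5.20) > morphospecies II (4.70) > morphospecies IV (4.01) > morphospecies III (3.41)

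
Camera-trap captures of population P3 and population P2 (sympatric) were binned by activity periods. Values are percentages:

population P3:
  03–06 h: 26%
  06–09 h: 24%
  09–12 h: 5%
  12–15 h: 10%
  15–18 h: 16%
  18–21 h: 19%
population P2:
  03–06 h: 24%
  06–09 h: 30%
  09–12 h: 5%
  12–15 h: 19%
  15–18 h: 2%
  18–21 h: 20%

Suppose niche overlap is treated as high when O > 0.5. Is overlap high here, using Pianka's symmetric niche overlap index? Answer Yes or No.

Yes

Convert percentages to proportions (divide by 100).
Σ p₁ᵢp₂ᵢ = 0.0624 + 0.0720 + 0.0025 + 0.0190 + 0.0032 + 0.0380 = 0.1971
Σp_1ᵢ² = 0.26² + 0.24² + 0.05² + 0.10² + 0.16² + 0.19² = 0.0676 + 0.0576 + 0.0025 + 0.0100 + 0.0256 + 0.0361 = 0.1994
Σp_2ᵢ² = 0.24² + 0.30² + 0.05² + 0.19² + 0.02² + 0.20² = 0.0576 + 0.0900 + 0.0025 + 0.0361 + 0.0004 + 0.0400 = 0.2266
O = 0.1971 / √(0.1994 × 0.2266) = 0.1971 / 0.21257 = 0.9272
O = 0.9272 > 0.5 → Yes.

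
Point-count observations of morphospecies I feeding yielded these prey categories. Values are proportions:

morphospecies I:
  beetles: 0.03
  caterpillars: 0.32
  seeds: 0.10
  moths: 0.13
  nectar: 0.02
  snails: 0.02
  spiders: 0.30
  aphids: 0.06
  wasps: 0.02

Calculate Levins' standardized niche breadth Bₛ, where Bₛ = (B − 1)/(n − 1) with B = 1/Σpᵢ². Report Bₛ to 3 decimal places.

Σpᵢ² = 0.03² + 0.32² + 0.10² + 0.13² + 0.02² + 0.02² + 0.30² + 0.06² + 0.02² = 0.0009 + 0.1024 + 0.0100 + 0.0169 + 0.0004 + 0.0004 + 0.0900 + 0.0036 + 0.0004 = 0.2250
B = 1 / 0.2250 = 4.44444
Bₛ = (B − 1)/(n − 1) = (4.44444 − 1)/(9 − 1) = 3.44444/8 = 0.43056

0.431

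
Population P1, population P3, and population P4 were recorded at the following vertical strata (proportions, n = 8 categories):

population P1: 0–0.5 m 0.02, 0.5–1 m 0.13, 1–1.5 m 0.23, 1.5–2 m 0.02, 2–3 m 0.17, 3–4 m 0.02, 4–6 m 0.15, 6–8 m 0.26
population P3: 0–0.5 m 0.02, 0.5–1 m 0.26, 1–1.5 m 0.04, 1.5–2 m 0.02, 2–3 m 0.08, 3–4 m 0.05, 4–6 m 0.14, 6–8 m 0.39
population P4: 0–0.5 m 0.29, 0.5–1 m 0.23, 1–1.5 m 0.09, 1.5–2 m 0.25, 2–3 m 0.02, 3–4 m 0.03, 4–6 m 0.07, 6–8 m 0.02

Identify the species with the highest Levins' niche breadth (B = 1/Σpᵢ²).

Σp_P1ᵢ² = 0.02² + 0.13² + 0.23² + 0.02² + 0.17² + 0.02² + 0.15² + 0.26² = 0.0004 + 0.0169 + 0.0529 + 0.0004 + 0.0289 + 0.0004 + 0.0225 + 0.0676 = 0.1900
B_P1 = 1 / 0.1900 = 5.2632
Σp_P3ᵢ² = 0.02² + 0.26² + 0.04² + 0.02² + 0.08² + 0.05² + 0.14² + 0.39² = 0.0004 + 0.0676 + 0.0016 + 0.0004 + 0.0064 + 0.0025 + 0.0196 + 0.1521 = 0.2506
B_P3 = 1 / 0.2506 = 3.9904
Σp_P4ᵢ² = 0.29² + 0.23² + 0.09² + 0.25² + 0.02² + 0.03² + 0.07² + 0.02² = 0.0841 + 0.0529 + 0.0081 + 0.0625 + 0.0004 + 0.0009 + 0.0049 + 0.0004 = 0.2142
B_P4 = 1 / 0.2142 = 4.6685
Highest B → broadest niche (most generalist): population P1 (B = 5.26).

population P1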